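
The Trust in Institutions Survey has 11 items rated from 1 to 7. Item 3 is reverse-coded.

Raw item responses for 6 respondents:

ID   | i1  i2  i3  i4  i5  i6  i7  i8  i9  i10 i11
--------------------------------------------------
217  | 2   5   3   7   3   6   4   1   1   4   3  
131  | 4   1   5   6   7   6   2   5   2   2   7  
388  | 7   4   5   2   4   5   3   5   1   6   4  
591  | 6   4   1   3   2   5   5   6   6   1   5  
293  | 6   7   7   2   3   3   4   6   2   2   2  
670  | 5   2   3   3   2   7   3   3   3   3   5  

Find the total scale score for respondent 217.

Respondent 217 raw: 2, 5, 3, 7, 3, 6, 4, 1, 1, 4, 3.
Reverse-coded (reversed = (1+7) − raw = 8 − raw):
  item 1: 2
  item 2: 5
  item 3: 8 − 3 = 5
  item 4: 7
  item 5: 3
  item 6: 6
  item 7: 4
  item 8: 1
  item 9: 1
  item 10: 4
  item 11: 3
Sum = 2 + 5 + 5 + 7 + 3 + 6 + 4 + 1 + 1 + 4 + 3 = 41

41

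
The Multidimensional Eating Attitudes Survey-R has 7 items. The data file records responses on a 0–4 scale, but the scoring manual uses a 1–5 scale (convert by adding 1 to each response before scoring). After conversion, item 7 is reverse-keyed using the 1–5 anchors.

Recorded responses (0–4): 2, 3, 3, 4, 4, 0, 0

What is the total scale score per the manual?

Convert to 1–5: 3, 4, 4, 5, 5, 1, 1
Reverse-coded (reverse-coded value = 6 − response):
  item 7: 6 − 1 = 5
Scored: 3, 4, 4, 5, 5, 1, 5
Total = 27

27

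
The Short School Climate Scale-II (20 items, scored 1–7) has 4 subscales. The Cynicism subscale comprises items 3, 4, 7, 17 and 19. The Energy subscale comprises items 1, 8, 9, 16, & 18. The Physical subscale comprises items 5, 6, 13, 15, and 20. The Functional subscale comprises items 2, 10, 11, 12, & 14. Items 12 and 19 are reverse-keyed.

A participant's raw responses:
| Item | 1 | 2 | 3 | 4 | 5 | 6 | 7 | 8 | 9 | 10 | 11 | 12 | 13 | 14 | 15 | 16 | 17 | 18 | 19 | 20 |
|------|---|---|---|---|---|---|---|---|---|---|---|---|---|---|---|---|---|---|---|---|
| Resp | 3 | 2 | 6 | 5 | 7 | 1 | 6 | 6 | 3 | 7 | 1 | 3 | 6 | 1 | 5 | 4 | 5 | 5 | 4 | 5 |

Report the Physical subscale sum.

24

Physical items: 5, 6, 13, 15, 20.
  item 5: 7
  item 6: 1
  item 13: 6
  item 15: 5
  item 20: 5
Sum = 7 + 1 + 6 + 5 + 5 = 24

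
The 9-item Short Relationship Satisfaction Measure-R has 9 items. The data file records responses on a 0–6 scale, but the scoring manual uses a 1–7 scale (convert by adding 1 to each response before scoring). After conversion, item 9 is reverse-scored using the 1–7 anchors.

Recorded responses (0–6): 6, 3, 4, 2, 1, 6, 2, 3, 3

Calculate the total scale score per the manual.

39

Convert to 1–7: 7, 4, 5, 3, 2, 7, 3, 4, 4
Reverse-coded (reverse-coded value = 8 − response):
  item 9: 8 − 4 = 4
Scored: 7, 4, 5, 3, 2, 7, 3, 4, 4
Total = 39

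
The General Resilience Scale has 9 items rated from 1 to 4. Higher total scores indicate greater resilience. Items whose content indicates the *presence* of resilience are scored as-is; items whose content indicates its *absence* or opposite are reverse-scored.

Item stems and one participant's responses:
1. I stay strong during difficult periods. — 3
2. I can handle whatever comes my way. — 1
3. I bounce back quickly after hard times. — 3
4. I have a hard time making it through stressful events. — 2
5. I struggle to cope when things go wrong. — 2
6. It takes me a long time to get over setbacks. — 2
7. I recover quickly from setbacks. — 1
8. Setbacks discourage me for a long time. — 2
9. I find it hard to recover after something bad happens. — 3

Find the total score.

22

Items 4, 5, 6, 8, 9 describe the absence/opposite of resilience → reverse-score.
reversed = (1+4) − raw = 5 − raw.
  item 1: 3
  item 2: 1
  item 3: 3
  item 4: 5 − 2 = 3
  item 5: 5 − 2 = 3
  item 6: 5 − 2 = 3
  item 7: 1
  item 8: 5 − 2 = 3
  item 9: 5 − 3 = 2
Total = 3 + 1 + 3 + 3 + 3 + 3 + 1 + 3 + 2 = 22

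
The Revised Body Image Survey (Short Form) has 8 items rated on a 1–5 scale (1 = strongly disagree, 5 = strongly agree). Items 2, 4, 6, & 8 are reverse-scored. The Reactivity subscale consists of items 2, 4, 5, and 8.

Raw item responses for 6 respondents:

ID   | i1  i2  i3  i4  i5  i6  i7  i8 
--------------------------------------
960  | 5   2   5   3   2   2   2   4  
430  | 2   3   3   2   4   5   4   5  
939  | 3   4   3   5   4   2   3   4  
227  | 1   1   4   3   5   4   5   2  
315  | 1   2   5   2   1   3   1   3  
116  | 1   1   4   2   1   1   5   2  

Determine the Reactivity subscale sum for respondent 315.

Respondent 315 raw: 1, 2, 5, 2, 1, 3, 1, 3.
Reactivity items: 2, 4, 5, 8.
Reverse-coded (reversed = (1+5) − raw = 6 − raw):
  item 2: 6 − 2 = 4
  item 4: 6 − 2 = 4
  item 5: 1
  item 8: 6 − 3 = 3
Sum = 4 + 4 + 1 + 3 = 12

12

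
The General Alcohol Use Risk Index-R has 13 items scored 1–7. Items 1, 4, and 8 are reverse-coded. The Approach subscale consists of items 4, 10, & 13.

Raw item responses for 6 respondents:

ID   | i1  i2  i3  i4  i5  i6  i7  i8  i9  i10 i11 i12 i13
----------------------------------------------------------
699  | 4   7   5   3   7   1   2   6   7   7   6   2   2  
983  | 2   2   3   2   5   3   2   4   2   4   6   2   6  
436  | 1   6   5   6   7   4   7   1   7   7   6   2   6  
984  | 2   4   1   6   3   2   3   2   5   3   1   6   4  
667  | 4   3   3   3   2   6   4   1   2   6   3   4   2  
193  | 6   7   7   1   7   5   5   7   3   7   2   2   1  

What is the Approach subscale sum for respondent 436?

Respondent 436 raw: 1, 6, 5, 6, 7, 4, 7, 1, 7, 7, 6, 2, 6.
Approach items: 4, 10, 13.
Reverse-coded (reversed = (1+7) − raw = 8 − raw):
  item 4: 8 − 6 = 2
  item 10: 7
  item 13: 6
Sum = 2 + 7 + 6 = 15

15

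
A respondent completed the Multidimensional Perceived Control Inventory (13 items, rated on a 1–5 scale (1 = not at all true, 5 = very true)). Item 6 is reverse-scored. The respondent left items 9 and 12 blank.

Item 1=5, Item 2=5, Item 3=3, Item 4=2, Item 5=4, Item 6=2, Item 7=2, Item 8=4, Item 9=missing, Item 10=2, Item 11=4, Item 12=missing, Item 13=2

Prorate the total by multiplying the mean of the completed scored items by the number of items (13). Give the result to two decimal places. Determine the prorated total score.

Reverse-coded (on a 1–5 scale, reversed = 6 − raw):
  item 6: 6 − 2 = 4
Completed scored items (11 of 13): 5, 5, 3, 2, 4, 4, 2, 4, 2, 4, 2; sum = 37.
Person mean = 37 / 11 ≈ 3.3636
Prorated total = (37 / 11) × 13 = 43.73 (to 2 dp)

43.73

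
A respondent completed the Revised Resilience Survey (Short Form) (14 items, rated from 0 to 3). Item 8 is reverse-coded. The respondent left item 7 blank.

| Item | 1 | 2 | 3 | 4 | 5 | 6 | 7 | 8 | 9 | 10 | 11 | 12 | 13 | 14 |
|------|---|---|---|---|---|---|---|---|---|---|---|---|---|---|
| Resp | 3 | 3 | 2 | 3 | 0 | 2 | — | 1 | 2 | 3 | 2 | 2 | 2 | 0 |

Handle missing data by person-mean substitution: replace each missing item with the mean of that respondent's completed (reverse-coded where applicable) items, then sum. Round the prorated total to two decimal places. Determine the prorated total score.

28.00

Reverse-coded (on a 0–3 scale, reversed = 3 − raw):
  item 8: 3 − 1 = 2
Completed scored items (13 of 14): 3, 3, 2, 3, 0, 2, 2, 2, 3, 2, 2, 2, 0; sum = 26.
Person mean = 26 / 13 ≈ 2.0000
Prorated total = (26 / 13) × 14 = 28.00 (to 2 dp)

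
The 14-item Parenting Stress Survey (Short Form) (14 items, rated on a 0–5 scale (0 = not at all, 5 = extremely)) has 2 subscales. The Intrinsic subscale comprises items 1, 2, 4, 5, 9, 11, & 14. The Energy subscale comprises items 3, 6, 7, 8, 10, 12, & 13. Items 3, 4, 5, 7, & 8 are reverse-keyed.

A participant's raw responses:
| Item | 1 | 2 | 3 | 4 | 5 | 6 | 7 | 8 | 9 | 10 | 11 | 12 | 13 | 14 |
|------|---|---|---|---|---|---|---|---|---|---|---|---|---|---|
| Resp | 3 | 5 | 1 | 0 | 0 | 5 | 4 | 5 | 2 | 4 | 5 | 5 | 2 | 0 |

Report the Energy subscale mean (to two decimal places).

3.00

Energy items: 3, 6, 7, 8, 10, 12, 13.
Of these, items 3, 7, and 8 are reverse-keyed; reversed = (0+5) − raw = 5 − raw.
  item 3: 5 − 1 = 4
  item 6: 5
  item 7: 5 − 4 = 1
  item 8: 5 − 5 = 0
  item 10: 4
  item 12: 5
  item 13: 2
Sum = 4 + 5 + 1 + 0 + 4 + 5 + 2 = 21
Mean = 21 / 7 = 3.00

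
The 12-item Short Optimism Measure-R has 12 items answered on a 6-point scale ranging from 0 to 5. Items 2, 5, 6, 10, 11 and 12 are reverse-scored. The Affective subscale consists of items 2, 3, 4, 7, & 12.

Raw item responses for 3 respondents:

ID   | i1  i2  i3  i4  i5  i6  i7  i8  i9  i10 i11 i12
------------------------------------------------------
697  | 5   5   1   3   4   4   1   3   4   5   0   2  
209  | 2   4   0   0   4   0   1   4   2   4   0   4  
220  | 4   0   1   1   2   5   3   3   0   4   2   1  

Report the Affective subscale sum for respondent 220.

Respondent 220 raw: 4, 0, 1, 1, 2, 5, 3, 3, 0, 4, 2, 1.
Affective items: 2, 3, 4, 7, 12.
Reverse-coded (reversed = (0+5) − raw = 5 − raw):
  item 2: 5 − 0 = 5
  item 3: 1
  item 4: 1
  item 7: 3
  item 12: 5 − 1 = 4
Sum = 5 + 1 + 1 + 3 + 4 = 14

14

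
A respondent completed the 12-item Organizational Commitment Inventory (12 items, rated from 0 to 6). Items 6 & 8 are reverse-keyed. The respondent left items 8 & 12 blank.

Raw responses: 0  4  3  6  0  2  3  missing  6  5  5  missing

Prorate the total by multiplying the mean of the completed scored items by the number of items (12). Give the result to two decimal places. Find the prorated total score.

Reverse-coded (reverse-coded value = 6 − response):
  item 6: 6 − 2 = 4
Completed scored items (10 of 12): 0, 4, 3, 6, 0, 4, 3, 6, 5, 5; sum = 36.
Person mean = 36 / 10 ≈ 3.6000
Prorated total = (36 / 10) × 12 = 43.20 (to 2 dp)

43.20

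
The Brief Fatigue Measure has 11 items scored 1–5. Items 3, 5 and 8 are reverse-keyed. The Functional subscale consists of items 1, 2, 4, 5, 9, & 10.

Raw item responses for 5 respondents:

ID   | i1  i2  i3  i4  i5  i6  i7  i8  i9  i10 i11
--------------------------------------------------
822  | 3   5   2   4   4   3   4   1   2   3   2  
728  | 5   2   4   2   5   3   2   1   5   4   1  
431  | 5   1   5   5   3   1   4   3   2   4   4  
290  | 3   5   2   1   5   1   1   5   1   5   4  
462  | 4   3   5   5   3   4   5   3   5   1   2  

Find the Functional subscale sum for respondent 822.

19

Respondent 822 raw: 3, 5, 2, 4, 4, 3, 4, 1, 2, 3, 2.
Functional items: 1, 2, 4, 5, 9, 10.
Reverse-coded (reversed = (1+5) − raw = 6 − raw):
  item 1: 3
  item 2: 5
  item 4: 4
  item 5: 6 − 4 = 2
  item 9: 2
  item 10: 3
Sum = 3 + 5 + 4 + 2 + 2 + 3 = 19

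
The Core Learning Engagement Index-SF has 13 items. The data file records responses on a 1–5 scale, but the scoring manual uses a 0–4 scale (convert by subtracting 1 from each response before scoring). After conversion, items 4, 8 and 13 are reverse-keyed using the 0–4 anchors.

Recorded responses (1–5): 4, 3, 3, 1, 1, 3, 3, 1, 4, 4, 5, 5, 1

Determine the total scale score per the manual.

37

Convert to 0–4: 3, 2, 2, 0, 0, 2, 2, 0, 3, 3, 4, 4, 0
Reverse-coded (on a 0–4 scale, reversed = 4 − raw):
  item 4: 4 − 0 = 4
  item 8: 4 − 0 = 4
  item 13: 4 − 0 = 4
Scored: 3, 2, 2, 4, 0, 2, 2, 4, 3, 3, 4, 4, 4
Total = 37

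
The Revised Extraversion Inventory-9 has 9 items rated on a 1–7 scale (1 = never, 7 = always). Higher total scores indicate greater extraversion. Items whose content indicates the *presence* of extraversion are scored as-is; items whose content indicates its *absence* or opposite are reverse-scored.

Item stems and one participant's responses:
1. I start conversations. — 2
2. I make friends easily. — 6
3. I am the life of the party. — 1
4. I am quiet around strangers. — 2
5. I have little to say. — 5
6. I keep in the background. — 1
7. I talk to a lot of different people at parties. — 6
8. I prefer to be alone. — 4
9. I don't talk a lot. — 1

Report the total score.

Items 4, 5, 6, 8, 9 describe the absence/opposite of extraversion → reverse-score.
reverse-coded value = 8 − response.
  item 1: 2
  item 2: 6
  item 3: 1
  item 4: 8 − 2 = 6
  item 5: 8 − 5 = 3
  item 6: 8 − 1 = 7
  item 7: 6
  item 8: 8 − 4 = 4
  item 9: 8 − 1 = 7
Total = 2 + 6 + 1 + 6 + 3 + 7 + 6 + 4 + 7 = 42

42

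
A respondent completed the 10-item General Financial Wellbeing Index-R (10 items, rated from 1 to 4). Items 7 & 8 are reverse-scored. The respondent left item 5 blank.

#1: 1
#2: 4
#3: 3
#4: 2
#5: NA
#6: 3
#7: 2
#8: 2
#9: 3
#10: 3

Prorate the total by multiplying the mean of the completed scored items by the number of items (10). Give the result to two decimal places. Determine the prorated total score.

Reverse-coded (reverse-coded value = 5 − response):
  item 7: 5 − 2 = 3
  item 8: 5 − 2 = 3
Completed scored items (9 of 10): 1, 4, 3, 2, 3, 3, 3, 3, 3; sum = 25.
Person mean = 25 / 9 ≈ 2.7778
Prorated total = (25 / 9) × 10 = 27.78 (to 2 dp)

27.78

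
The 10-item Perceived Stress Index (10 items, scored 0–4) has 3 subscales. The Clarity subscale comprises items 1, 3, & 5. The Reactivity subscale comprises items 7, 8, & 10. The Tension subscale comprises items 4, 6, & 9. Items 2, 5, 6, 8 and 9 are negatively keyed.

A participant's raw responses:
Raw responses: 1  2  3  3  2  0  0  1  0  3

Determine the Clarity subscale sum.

6

Clarity items: 1, 3, 5.
Of these, item 5 is negatively keyed; on a 0–4 scale, reversed = 4 − raw.
  item 1: 1
  item 3: 3
  item 5: 4 − 2 = 2
Sum = 1 + 3 + 2 = 6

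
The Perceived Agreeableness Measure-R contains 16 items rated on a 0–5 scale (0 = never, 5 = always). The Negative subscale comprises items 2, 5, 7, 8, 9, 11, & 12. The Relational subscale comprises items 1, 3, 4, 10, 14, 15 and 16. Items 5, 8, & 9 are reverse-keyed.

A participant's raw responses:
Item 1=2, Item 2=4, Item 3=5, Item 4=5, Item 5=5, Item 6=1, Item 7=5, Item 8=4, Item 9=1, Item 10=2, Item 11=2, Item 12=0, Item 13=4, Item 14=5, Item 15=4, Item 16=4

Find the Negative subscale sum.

Negative items: 2, 5, 7, 8, 9, 11, 12.
Of these, items 5, 8 and 9 are reverse-keyed; on a 0–5 scale, reversed = 5 − raw.
  item 2: 4
  item 5: 5 − 5 = 0
  item 7: 5
  item 8: 5 − 4 = 1
  item 9: 5 − 1 = 4
  item 11: 2
  item 12: 0
Sum = 4 + 0 + 5 + 1 + 4 + 2 + 0 = 16

16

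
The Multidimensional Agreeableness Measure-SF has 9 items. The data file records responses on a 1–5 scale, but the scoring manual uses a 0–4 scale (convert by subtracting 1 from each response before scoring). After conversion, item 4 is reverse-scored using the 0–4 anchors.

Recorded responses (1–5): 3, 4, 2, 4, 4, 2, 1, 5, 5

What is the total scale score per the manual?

Convert to 0–4: 2, 3, 1, 3, 3, 1, 0, 4, 4
Reverse-coded (reversed = (0+4) − raw = 4 − raw):
  item 4: 4 − 3 = 1
Scored: 2, 3, 1, 1, 3, 1, 0, 4, 4
Total = 19

19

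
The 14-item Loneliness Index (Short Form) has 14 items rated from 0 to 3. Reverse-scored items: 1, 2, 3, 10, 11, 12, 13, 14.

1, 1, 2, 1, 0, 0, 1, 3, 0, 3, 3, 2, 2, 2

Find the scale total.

13

Raw sum = 21. Reverse-scored items: 1, 2, 3, 10, 11, 12, 13, 14; their raw sum = 16.
Each reversal replaces raw with 3 − raw, changing the total by 3 − 2·raw per item.
Total = 21 + 8·3 − 2·16 = 21 + 24 − 32 = 13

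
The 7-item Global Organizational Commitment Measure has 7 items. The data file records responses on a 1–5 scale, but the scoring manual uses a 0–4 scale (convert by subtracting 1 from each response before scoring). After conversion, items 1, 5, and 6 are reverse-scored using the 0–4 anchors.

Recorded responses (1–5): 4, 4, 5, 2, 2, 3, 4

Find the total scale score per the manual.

17

Convert to 0–4: 3, 3, 4, 1, 1, 2, 3
Reverse-coded (reversed = (0+4) − raw = 4 − raw):
  item 1: 4 − 3 = 1
  item 5: 4 − 1 = 3
  item 6: 4 − 2 = 2
Scored: 1, 3, 4, 1, 3, 2, 3
Total = 17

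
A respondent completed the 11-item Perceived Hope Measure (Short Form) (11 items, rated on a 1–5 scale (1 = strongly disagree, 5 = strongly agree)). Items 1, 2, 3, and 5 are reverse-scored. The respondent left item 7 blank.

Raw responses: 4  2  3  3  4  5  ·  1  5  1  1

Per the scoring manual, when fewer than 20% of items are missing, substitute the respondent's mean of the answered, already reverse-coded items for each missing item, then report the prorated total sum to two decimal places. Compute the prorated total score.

Reverse-coded (reversed = (1+5) − raw = 6 − raw):
  item 1: 6 − 4 = 2
  item 2: 6 − 2 = 4
  item 3: 6 − 3 = 3
  item 5: 6 − 4 = 2
Completed scored items (10 of 11): 2, 4, 3, 3, 2, 5, 1, 5, 1, 1; sum = 27.
Person mean = 27 / 10 ≈ 2.7000
Prorated total = (27 / 10) × 11 = 29.70 (to 2 dp)

29.70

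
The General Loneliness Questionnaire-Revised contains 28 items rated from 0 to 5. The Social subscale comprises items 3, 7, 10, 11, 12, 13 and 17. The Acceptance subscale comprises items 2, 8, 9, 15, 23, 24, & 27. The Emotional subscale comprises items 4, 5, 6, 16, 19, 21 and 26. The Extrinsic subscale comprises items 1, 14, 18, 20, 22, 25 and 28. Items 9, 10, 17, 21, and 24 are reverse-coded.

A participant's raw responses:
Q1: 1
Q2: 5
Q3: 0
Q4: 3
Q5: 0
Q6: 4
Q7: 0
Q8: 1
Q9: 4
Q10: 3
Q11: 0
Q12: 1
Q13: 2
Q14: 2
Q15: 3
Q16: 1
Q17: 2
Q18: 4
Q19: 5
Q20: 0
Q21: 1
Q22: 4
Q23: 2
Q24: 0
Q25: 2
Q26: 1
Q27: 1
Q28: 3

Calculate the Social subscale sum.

Social items: 3, 7, 10, 11, 12, 13, 17.
Of these, items 10 & 17 are reverse-coded; reverse-coded value = 5 − response.
  item 3: 0
  item 7: 0
  item 10: 5 − 3 = 2
  item 11: 0
  item 12: 1
  item 13: 2
  item 17: 5 − 2 = 3
Sum = 0 + 0 + 2 + 0 + 1 + 2 + 3 = 8

8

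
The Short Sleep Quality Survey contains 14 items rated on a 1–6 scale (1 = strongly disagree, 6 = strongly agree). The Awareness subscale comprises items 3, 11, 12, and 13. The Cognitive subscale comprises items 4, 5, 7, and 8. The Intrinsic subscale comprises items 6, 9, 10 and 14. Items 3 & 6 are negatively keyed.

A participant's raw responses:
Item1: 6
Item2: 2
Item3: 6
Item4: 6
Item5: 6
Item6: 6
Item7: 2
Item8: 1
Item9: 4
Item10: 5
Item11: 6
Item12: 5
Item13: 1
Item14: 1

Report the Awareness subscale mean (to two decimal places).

Awareness items: 3, 11, 12, 13.
Of these, item 3 is negatively keyed; on a 1–6 scale, reversed = 7 − raw.
  item 3: 7 − 6 = 1
  item 11: 6
  item 12: 5
  item 13: 1
Sum = 1 + 6 + 5 + 1 = 13
Mean = 13 / 4 = 3.25

3.25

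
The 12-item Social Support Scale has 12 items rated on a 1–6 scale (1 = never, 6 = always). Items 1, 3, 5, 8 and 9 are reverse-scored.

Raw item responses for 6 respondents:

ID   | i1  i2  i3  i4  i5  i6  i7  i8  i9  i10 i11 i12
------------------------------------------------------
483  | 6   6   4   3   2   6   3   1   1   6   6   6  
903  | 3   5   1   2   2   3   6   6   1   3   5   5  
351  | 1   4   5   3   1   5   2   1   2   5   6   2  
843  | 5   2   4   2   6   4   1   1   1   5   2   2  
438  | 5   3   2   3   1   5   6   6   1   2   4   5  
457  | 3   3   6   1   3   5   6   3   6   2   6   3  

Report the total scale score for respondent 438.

48

Respondent 438 raw: 5, 3, 2, 3, 1, 5, 6, 6, 1, 2, 4, 5.
Reverse-coded (on a 1–6 scale, reversed = 7 − raw):
  item 1: 7 − 5 = 2
  item 2: 3
  item 3: 7 − 2 = 5
  item 4: 3
  item 5: 7 − 1 = 6
  item 6: 5
  item 7: 6
  item 8: 7 − 6 = 1
  item 9: 7 − 1 = 6
  item 10: 2
  item 11: 4
  item 12: 5
Sum = 2 + 3 + 5 + 3 + 6 + 5 + 6 + 1 + 6 + 2 + 4 + 5 = 48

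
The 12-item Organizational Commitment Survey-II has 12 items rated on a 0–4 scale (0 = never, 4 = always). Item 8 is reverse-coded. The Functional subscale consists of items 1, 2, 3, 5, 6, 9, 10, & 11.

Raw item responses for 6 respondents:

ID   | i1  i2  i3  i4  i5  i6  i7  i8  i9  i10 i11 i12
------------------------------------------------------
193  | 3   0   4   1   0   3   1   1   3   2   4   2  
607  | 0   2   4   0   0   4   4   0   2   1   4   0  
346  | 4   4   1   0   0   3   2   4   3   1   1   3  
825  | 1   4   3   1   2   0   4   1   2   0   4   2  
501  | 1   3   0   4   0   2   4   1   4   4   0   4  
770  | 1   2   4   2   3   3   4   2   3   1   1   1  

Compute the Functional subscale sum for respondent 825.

16

Respondent 825 raw: 1, 4, 3, 1, 2, 0, 4, 1, 2, 0, 4, 2.
Functional items: 1, 2, 3, 5, 6, 9, 10, 11.
Reverse-coded (on a 0–4 scale, reversed = 4 − raw):
  item 1: 1
  item 2: 4
  item 3: 3
  item 5: 2
  item 6: 0
  item 9: 2
  item 10: 0
  item 11: 4
Sum = 1 + 4 + 3 + 2 + 0 + 2 + 0 + 4 = 16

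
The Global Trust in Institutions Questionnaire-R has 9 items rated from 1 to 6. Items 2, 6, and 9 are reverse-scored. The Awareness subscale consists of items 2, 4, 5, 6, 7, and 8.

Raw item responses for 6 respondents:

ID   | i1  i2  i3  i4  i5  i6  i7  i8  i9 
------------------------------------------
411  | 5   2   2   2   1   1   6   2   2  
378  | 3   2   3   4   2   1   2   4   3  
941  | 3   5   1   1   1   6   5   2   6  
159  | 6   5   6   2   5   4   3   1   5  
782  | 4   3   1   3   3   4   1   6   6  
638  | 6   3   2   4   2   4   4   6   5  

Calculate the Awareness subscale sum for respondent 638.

23

Respondent 638 raw: 6, 3, 2, 4, 2, 4, 4, 6, 5.
Awareness items: 2, 4, 5, 6, 7, 8.
Reverse-coded (reversed = (1+6) − raw = 7 − raw):
  item 2: 7 − 3 = 4
  item 4: 4
  item 5: 2
  item 6: 7 − 4 = 3
  item 7: 4
  item 8: 6
Sum = 4 + 4 + 2 + 3 + 4 + 6 = 23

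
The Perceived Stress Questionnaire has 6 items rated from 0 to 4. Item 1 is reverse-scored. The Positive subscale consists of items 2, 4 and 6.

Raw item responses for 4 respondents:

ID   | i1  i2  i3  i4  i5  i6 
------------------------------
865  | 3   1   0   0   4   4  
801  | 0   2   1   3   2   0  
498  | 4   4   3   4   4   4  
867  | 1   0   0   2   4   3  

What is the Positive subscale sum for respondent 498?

Respondent 498 raw: 4, 4, 3, 4, 4, 4.
Positive items: 2, 4, 6.
Reverse-coded (reversed = (0+4) − raw = 4 − raw):
  item 2: 4
  item 4: 4
  item 6: 4
Sum = 4 + 4 + 4 = 12

12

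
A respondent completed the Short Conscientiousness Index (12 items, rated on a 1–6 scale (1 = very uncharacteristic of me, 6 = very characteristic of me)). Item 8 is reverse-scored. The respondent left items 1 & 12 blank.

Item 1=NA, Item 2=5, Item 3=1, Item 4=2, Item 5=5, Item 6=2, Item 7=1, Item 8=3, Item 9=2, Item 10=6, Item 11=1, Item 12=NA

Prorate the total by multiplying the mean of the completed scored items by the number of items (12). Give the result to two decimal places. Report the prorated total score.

34.80

Reverse-coded (reverse-coded value = 7 − response):
  item 8: 7 − 3 = 4
Completed scored items (10 of 12): 5, 1, 2, 5, 2, 1, 4, 2, 6, 1; sum = 29.
Person mean = 29 / 10 ≈ 2.9000
Prorated total = (29 / 10) × 12 = 34.80 (to 2 dp)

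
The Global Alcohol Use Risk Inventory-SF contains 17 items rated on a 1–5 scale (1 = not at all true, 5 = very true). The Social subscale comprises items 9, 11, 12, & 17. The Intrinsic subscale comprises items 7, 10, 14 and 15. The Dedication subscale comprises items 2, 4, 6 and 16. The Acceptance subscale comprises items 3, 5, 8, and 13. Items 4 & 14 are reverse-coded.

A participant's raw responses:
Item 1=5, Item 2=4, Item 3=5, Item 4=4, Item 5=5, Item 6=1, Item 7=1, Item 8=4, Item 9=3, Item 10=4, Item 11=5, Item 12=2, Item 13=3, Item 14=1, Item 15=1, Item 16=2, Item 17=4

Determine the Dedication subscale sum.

9

Dedication items: 2, 4, 6, 16.
Of these, item 4 is reverse-coded; reverse-coded value = 6 − response.
  item 2: 4
  item 4: 6 − 4 = 2
  item 6: 1
  item 16: 2
Sum = 4 + 2 + 1 + 2 = 9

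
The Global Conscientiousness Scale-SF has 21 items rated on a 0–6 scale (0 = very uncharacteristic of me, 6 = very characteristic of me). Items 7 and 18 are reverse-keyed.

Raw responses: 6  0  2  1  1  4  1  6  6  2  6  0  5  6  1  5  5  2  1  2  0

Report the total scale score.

68

Reversing items 7 and 18 with 6 − raw:
Total = 6 + 0 + 2 + 1 + 1 + 4 + (6−1) + 6 + 6 + 2 + 6 + 0 + 5 + 6 + 1 + 5 + 5 + (6−2) + 1 + 2 + 0
      = 6 + 0 + 2 + 1 + 1 + 4 + 5 + 6 + 6 + 2 + 6 + 0 + 5 + 6 + 1 + 5 + 5 + 4 + 1 + 2 + 0 = 68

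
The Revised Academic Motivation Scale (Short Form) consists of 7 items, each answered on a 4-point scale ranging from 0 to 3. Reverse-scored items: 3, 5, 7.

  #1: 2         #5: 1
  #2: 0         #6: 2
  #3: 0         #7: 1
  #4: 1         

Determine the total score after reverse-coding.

12

Apply reverse scoring (reversed = (0+3) − raw = 3 − raw):
  item 3: 3 − 0 = 3
  item 5: 3 − 1 = 2
  item 7: 3 − 1 = 2
After reverse-coding: 2, 0, 3, 1, 2, 2, 2
Total = 2 + 0 + 3 + 1 + 2 + 2 + 2 = 12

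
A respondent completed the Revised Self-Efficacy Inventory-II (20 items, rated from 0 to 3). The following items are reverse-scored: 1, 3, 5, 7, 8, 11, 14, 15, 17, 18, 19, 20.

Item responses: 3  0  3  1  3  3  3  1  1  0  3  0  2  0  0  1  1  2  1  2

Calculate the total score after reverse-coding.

22

Reversing items 1, 3, 5, 7, 8, 11, 14, 15, 17, 18, 19, and 20 with 3 − raw:
Total = (3−3) + 0 + (3−3) + 1 + (3−3) + 3 + (3−3) + (3−1) + 1 + 0 + (3−3) + 0 + 2 + (3−0) + (3−0) + 1 + (3−1) + (3−2) + (3−1) + (3−2)
      = 0 + 0 + 0 + 1 + 0 + 3 + 0 + 2 + 1 + 0 + 0 + 0 + 2 + 3 + 3 + 1 + 2 + 1 + 2 + 1 = 22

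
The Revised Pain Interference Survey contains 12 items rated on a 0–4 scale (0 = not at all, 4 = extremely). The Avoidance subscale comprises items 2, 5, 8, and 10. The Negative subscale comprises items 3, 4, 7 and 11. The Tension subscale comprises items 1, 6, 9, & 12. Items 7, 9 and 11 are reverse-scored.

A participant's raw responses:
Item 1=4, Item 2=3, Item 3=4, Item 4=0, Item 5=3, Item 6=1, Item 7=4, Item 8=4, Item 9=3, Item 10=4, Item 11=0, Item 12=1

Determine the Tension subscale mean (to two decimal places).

Tension items: 1, 6, 9, 12.
Of these, item 9 is reverse-scored; reverse-coded value = 4 − response.
  item 1: 4
  item 6: 1
  item 9: 4 − 3 = 1
  item 12: 1
Sum = 4 + 1 + 1 + 1 = 7
Mean = 7 / 4 = 1.75

1.75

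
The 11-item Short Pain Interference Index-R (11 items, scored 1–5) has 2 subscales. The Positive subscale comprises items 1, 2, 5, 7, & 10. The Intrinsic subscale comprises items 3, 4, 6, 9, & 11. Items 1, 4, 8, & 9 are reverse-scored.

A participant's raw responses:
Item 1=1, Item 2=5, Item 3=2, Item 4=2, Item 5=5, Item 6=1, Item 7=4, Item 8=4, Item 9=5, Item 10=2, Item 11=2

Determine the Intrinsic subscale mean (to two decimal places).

2.00

Intrinsic items: 3, 4, 6, 9, 11.
Of these, items 4 & 9 are reverse-scored; reversed = (1+5) − raw = 6 − raw.
  item 3: 2
  item 4: 6 − 2 = 4
  item 6: 1
  item 9: 6 − 5 = 1
  item 11: 2
Sum = 2 + 4 + 1 + 1 + 2 = 10
Mean = 10 / 5 = 2.00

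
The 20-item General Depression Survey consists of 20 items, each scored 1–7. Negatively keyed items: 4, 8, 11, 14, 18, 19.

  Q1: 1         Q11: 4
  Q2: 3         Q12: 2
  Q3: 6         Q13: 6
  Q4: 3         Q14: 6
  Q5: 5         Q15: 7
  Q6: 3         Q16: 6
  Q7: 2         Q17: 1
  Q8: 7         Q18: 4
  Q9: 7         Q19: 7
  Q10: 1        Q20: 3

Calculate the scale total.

70

Raw sum = 84. Negatively keyed items: 4, 8, 11, 14, 18, 19; their raw sum = 31.
Each reversal replaces raw with 8 − raw, changing the total by 8 − 2·raw per item.
Total = 84 + 6·8 − 2·31 = 84 + 48 − 62 = 70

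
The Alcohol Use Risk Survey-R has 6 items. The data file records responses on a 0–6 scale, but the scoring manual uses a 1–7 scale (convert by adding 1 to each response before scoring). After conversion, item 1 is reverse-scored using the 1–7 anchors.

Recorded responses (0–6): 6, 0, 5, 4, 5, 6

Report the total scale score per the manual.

26

Convert to 1–7: 7, 1, 6, 5, 6, 7
Reverse-coded (reversed = (1+7) − raw = 8 − raw):
  item 1: 8 − 7 = 1
Scored: 1, 1, 6, 5, 6, 7
Total = 26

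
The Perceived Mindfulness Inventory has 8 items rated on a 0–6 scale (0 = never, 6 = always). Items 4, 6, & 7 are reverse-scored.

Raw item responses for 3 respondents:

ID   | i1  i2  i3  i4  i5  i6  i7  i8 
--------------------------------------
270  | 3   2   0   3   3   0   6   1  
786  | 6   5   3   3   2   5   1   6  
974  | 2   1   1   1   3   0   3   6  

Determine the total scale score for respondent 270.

Respondent 270 raw: 3, 2, 0, 3, 3, 0, 6, 1.
Reverse-coded (reverse-coded value = 6 − response):
  item 1: 3
  item 2: 2
  item 3: 0
  item 4: 6 − 3 = 3
  item 5: 3
  item 6: 6 − 0 = 6
  item 7: 6 − 6 = 0
  item 8: 1
Sum = 3 + 2 + 0 + 3 + 3 + 6 + 0 + 1 = 18

18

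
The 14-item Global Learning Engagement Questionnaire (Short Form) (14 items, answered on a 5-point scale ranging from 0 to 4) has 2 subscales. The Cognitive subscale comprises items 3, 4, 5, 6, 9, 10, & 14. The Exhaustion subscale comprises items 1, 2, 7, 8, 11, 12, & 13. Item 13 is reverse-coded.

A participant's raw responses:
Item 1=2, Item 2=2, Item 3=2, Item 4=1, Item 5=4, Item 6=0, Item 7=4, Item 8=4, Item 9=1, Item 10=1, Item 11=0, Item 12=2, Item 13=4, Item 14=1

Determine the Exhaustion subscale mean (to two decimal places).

Exhaustion items: 1, 2, 7, 8, 11, 12, 13.
Of these, item 13 is reverse-coded; on a 0–4 scale, reversed = 4 − raw.
  item 1: 2
  item 2: 2
  item 7: 4
  item 8: 4
  item 11: 0
  item 12: 2
  item 13: 4 − 4 = 0
Sum = 2 + 2 + 4 + 4 + 0 + 2 + 0 = 14
Mean = 14 / 7 = 2.00

2.00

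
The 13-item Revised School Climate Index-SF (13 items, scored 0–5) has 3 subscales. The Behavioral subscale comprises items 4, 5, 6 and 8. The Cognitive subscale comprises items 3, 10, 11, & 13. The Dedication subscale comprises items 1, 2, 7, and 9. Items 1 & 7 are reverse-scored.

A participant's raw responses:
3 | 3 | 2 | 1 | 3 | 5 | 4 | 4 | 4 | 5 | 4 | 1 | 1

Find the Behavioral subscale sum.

Behavioral items: 4, 5, 6, 8.
  item 4: 1
  item 5: 3
  item 6: 5
  item 8: 4
Sum = 1 + 3 + 5 + 4 = 13

13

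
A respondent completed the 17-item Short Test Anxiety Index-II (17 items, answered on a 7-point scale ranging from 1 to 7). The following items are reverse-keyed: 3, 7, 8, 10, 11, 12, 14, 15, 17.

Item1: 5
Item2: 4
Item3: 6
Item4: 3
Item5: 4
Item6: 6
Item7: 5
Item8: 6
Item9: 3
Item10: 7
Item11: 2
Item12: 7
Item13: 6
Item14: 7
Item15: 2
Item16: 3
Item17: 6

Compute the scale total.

58

Raw sum = 82. Reverse-keyed items: 3, 7, 8, 10, 11, 12, 14, 15, 17; their raw sum = 48.
Each reversal replaces raw with 8 − raw, changing the total by 8 − 2·raw per item.
Total = 82 + 9·8 − 2·48 = 82 + 72 − 96 = 58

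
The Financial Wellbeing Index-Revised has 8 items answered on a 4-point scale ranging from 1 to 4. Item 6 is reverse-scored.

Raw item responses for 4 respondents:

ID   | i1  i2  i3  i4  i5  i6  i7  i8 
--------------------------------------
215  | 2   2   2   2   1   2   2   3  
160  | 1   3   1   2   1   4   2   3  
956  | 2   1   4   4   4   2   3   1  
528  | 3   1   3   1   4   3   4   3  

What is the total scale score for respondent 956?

22

Respondent 956 raw: 2, 1, 4, 4, 4, 2, 3, 1.
Reverse-coded (reversed = (1+4) − raw = 5 − raw):
  item 1: 2
  item 2: 1
  item 3: 4
  item 4: 4
  item 5: 4
  item 6: 5 − 2 = 3
  item 7: 3
  item 8: 1
Sum = 2 + 1 + 4 + 4 + 4 + 3 + 3 + 1 = 22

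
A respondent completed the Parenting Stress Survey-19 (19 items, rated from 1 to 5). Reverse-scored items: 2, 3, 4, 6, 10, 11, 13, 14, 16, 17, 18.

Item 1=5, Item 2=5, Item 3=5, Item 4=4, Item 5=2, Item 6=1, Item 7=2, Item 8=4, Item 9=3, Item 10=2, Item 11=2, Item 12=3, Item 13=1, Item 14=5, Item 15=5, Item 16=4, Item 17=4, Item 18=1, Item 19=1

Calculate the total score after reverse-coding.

Reverse-coded items (reverse-coded value = 6 − response):
  item 2: 6 − 5 = 1
  item 3: 6 − 5 = 1
  item 4: 6 − 4 = 2
  item 6: 6 − 1 = 5
  item 10: 6 − 2 = 4
  item 11: 6 − 2 = 4
  item 13: 6 − 1 = 5
  item 14: 6 − 5 = 1
  item 16: 6 − 4 = 2
  item 17: 6 − 4 = 2
  item 18: 6 − 1 = 5
Scored items: 5, 1, 1, 2, 2, 5, 2, 4, 3, 4, 4, 3, 5, 1, 5, 2, 2, 5, 1
Total = 5 + 1 + 1 + 2 + 2 + 5 + 2 + 4 + 3 + 4 + 4 + 3 + 5 + 1 + 5 + 2 + 2 + 5 + 1 = 57

57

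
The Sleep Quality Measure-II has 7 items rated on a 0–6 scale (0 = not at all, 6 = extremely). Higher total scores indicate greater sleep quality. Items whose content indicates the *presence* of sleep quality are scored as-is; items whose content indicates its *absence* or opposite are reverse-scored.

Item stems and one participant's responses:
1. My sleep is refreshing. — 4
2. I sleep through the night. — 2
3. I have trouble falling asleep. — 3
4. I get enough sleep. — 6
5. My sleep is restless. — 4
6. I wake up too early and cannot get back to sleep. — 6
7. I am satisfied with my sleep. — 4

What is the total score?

Items 3, 5, 6 describe the absence/opposite of sleep quality → reverse-score.
on a 0–6 scale, reversed = 6 − raw.
  item 1: 4
  item 2: 2
  item 3: 6 − 3 = 3
  item 4: 6
  item 5: 6 − 4 = 2
  item 6: 6 − 6 = 0
  item 7: 4
Total = 4 + 2 + 3 + 6 + 2 + 0 + 4 = 21

21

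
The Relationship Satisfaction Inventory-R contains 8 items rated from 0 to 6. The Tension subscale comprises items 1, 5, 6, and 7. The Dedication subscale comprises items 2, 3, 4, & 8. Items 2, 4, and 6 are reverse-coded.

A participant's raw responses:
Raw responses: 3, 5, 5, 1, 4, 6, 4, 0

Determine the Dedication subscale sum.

Dedication items: 2, 3, 4, 8.
Of these, items 2 and 4 are reverse-coded; on a 0–6 scale, reversed = 6 − raw.
  item 2: 6 − 5 = 1
  item 3: 5
  item 4: 6 − 1 = 5
  item 8: 0
Sum = 1 + 5 + 5 + 0 = 11

11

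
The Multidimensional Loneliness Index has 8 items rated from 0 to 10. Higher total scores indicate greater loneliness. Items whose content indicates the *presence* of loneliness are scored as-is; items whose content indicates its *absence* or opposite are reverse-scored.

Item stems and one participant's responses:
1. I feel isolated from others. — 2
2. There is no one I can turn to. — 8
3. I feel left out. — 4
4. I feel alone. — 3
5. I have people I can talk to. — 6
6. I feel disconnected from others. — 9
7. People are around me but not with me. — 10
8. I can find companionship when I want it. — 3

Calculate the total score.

Items 5, 8 describe the absence/opposite of loneliness → reverse-score.
reverse-coded value = 10 − response.
  item 1: 2
  item 2: 8
  item 3: 4
  item 4: 3
  item 5: 10 − 6 = 4
  item 6: 9
  item 7: 10
  item 8: 10 − 3 = 7
Total = 2 + 8 + 4 + 3 + 4 + 9 + 10 + 7 = 47

47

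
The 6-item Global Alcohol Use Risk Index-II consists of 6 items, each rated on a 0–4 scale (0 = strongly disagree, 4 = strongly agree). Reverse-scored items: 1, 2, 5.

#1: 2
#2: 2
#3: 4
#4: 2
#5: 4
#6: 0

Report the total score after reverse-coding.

Reverse-scored items use 4 − raw:
  item 1: 4 − 2 = 2
  item 2: 4 − 2 = 2
  item 5: 4 − 4 = 0
Scored items: 2, 2, 4, 2, 0, 0
Total = 2 + 2 + 4 + 2 + 0 + 0 = 10

10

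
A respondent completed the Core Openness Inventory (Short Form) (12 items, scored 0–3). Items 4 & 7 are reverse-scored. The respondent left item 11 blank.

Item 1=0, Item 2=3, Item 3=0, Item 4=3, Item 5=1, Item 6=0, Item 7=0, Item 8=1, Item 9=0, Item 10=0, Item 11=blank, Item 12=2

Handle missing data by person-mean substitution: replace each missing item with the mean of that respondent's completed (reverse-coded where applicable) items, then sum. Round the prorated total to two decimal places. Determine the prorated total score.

Reverse-coded (reverse-coded value = 3 − response):
  item 4: 3 − 3 = 0
  item 7: 3 − 0 = 3
Completed scored items (11 of 12): 0, 3, 0, 0, 1, 0, 3, 1, 0, 0, 2; sum = 10.
Person mean = 10 / 11 ≈ 0.9091
Prorated total = (10 / 11) × 12 = 10.91 (to 2 dp)

10.91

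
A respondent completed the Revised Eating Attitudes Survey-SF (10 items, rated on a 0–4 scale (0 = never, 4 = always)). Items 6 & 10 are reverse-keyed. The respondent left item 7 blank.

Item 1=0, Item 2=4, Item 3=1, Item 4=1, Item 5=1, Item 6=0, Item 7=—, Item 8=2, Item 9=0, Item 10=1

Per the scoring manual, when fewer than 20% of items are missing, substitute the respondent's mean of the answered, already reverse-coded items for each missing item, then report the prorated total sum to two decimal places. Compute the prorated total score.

Reverse-coded (on a 0–4 scale, reversed = 4 − raw):
  item 6: 4 − 0 = 4
  item 10: 4 − 1 = 3
Completed scored items (9 of 10): 0, 4, 1, 1, 1, 4, 2, 0, 3; sum = 16.
Person mean = 16 / 9 ≈ 1.7778
Prorated total = (16 / 9) × 10 = 17.78 (to 2 dp)

17.78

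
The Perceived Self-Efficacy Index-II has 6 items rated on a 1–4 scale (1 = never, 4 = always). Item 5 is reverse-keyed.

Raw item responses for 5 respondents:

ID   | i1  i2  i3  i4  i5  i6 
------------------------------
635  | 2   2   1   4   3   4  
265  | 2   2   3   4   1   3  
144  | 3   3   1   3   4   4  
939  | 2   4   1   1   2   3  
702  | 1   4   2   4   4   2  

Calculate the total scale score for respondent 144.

15

Respondent 144 raw: 3, 3, 1, 3, 4, 4.
Reverse-coded (reverse-coded value = 5 − response):
  item 1: 3
  item 2: 3
  item 3: 1
  item 4: 3
  item 5: 5 − 4 = 1
  item 6: 4
Sum = 3 + 3 + 1 + 3 + 1 + 4 = 15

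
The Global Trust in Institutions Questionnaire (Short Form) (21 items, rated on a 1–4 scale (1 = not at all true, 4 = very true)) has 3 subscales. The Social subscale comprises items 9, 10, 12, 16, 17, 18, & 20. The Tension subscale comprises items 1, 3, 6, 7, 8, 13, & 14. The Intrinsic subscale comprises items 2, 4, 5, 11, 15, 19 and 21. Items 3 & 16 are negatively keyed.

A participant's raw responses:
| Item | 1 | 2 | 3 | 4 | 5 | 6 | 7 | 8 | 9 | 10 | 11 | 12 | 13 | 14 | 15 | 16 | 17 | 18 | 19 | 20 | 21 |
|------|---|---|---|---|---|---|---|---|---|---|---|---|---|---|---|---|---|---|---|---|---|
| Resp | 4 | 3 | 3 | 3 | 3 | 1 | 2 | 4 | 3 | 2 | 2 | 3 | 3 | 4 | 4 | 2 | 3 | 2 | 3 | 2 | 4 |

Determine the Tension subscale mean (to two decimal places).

2.86

Tension items: 1, 3, 6, 7, 8, 13, 14.
Of these, item 3 is negatively keyed; reverse-coded value = 5 − response.
  item 1: 4
  item 3: 5 − 3 = 2
  item 6: 1
  item 7: 2
  item 8: 4
  item 13: 3
  item 14: 4
Sum = 4 + 2 + 1 + 2 + 4 + 3 + 4 = 20
Mean = 20 / 7 = 2.86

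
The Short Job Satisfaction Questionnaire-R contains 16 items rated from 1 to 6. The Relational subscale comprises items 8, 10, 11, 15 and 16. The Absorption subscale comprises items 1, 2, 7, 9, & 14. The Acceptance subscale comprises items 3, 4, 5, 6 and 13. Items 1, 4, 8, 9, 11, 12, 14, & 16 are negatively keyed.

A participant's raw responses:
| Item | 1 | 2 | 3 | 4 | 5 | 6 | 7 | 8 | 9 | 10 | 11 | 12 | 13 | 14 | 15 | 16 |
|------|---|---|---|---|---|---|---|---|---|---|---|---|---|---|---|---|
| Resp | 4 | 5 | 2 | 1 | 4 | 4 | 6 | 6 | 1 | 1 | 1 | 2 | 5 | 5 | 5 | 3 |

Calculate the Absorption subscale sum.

22

Absorption items: 1, 2, 7, 9, 14.
Of these, items 1, 9 and 14 are negatively keyed; reversed = (1+6) − raw = 7 − raw.
  item 1: 7 − 4 = 3
  item 2: 5
  item 7: 6
  item 9: 7 − 1 = 6
  item 14: 7 − 5 = 2
Sum = 3 + 5 + 6 + 6 + 2 = 22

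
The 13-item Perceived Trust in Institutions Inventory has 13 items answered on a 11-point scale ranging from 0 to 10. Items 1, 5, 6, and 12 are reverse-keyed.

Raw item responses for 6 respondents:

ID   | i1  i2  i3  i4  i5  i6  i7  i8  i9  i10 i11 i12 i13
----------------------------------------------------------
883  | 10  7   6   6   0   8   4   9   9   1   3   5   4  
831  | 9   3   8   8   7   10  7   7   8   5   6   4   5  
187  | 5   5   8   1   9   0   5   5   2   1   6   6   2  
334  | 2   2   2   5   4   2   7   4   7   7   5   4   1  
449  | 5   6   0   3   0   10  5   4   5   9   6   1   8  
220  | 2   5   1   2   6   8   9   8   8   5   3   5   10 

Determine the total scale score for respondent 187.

55

Respondent 187 raw: 5, 5, 8, 1, 9, 0, 5, 5, 2, 1, 6, 6, 2.
Reverse-coded (reversed = (0+10) − raw = 10 − raw):
  item 1: 10 − 5 = 5
  item 2: 5
  item 3: 8
  item 4: 1
  item 5: 10 − 9 = 1
  item 6: 10 − 0 = 10
  item 7: 5
  item 8: 5
  item 9: 2
  item 10: 1
  item 11: 6
  item 12: 10 − 6 = 4
  item 13: 2
Sum = 5 + 5 + 8 + 1 + 1 + 10 + 5 + 5 + 2 + 1 + 6 + 4 + 2 = 55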